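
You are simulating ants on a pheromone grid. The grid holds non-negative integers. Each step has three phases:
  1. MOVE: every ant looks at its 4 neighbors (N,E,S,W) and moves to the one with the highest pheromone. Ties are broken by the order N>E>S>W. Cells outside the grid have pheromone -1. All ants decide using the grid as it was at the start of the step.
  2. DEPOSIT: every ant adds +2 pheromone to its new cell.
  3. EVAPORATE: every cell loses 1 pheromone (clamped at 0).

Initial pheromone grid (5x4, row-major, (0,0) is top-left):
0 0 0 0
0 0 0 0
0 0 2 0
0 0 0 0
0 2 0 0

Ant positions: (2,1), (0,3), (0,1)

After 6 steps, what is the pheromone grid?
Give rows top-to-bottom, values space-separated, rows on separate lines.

After step 1: ants at (2,2),(1,3),(0,2)
  0 0 1 0
  0 0 0 1
  0 0 3 0
  0 0 0 0
  0 1 0 0
After step 2: ants at (1,2),(0,3),(0,3)
  0 0 0 3
  0 0 1 0
  0 0 2 0
  0 0 0 0
  0 0 0 0
After step 3: ants at (2,2),(1,3),(1,3)
  0 0 0 2
  0 0 0 3
  0 0 3 0
  0 0 0 0
  0 0 0 0
After step 4: ants at (1,2),(0,3),(0,3)
  0 0 0 5
  0 0 1 2
  0 0 2 0
  0 0 0 0
  0 0 0 0
After step 5: ants at (1,3),(1,3),(1,3)
  0 0 0 4
  0 0 0 7
  0 0 1 0
  0 0 0 0
  0 0 0 0
After step 6: ants at (0,3),(0,3),(0,3)
  0 0 0 9
  0 0 0 6
  0 0 0 0
  0 0 0 0
  0 0 0 0

0 0 0 9
0 0 0 6
0 0 0 0
0 0 0 0
0 0 0 0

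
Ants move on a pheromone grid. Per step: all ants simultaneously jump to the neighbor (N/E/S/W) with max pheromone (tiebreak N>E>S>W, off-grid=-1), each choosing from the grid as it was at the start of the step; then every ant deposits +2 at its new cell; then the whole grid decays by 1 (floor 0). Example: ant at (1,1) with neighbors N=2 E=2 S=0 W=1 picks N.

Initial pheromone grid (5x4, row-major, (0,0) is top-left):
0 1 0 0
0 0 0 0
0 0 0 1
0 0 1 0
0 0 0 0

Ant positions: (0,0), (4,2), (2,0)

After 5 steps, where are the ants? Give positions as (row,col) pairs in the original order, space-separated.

Step 1: ant0:(0,0)->E->(0,1) | ant1:(4,2)->N->(3,2) | ant2:(2,0)->N->(1,0)
  grid max=2 at (0,1)
Step 2: ant0:(0,1)->E->(0,2) | ant1:(3,2)->N->(2,2) | ant2:(1,0)->N->(0,0)
  grid max=1 at (0,0)
Step 3: ant0:(0,2)->W->(0,1) | ant1:(2,2)->S->(3,2) | ant2:(0,0)->E->(0,1)
  grid max=4 at (0,1)
Step 4: ant0:(0,1)->E->(0,2) | ant1:(3,2)->N->(2,2) | ant2:(0,1)->E->(0,2)
  grid max=3 at (0,1)
Step 5: ant0:(0,2)->W->(0,1) | ant1:(2,2)->S->(3,2) | ant2:(0,2)->W->(0,1)
  grid max=6 at (0,1)

(0,1) (3,2) (0,1)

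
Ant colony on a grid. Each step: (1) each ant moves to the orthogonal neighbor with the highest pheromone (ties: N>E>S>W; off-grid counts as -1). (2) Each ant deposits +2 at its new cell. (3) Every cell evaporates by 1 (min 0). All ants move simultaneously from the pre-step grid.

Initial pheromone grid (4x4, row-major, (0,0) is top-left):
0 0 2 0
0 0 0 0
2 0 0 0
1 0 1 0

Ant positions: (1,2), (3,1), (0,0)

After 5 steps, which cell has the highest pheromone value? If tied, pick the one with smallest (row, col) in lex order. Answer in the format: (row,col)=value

Step 1: ant0:(1,2)->N->(0,2) | ant1:(3,1)->E->(3,2) | ant2:(0,0)->E->(0,1)
  grid max=3 at (0,2)
Step 2: ant0:(0,2)->W->(0,1) | ant1:(3,2)->N->(2,2) | ant2:(0,1)->E->(0,2)
  grid max=4 at (0,2)
Step 3: ant0:(0,1)->E->(0,2) | ant1:(2,2)->S->(3,2) | ant2:(0,2)->W->(0,1)
  grid max=5 at (0,2)
Step 4: ant0:(0,2)->W->(0,1) | ant1:(3,2)->N->(2,2) | ant2:(0,1)->E->(0,2)
  grid max=6 at (0,2)
Step 5: ant0:(0,1)->E->(0,2) | ant1:(2,2)->S->(3,2) | ant2:(0,2)->W->(0,1)
  grid max=7 at (0,2)
Final grid:
  0 5 7 0
  0 0 0 0
  0 0 0 0
  0 0 2 0
Max pheromone 7 at (0,2)

Answer: (0,2)=7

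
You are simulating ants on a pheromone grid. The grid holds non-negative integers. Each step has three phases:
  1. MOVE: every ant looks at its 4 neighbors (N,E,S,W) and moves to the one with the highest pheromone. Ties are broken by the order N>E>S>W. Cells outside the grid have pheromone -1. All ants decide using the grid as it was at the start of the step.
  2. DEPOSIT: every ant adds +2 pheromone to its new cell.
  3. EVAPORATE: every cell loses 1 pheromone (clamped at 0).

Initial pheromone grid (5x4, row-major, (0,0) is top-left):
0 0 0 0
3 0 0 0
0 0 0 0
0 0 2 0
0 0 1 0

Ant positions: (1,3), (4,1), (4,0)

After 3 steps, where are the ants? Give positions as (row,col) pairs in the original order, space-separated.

Step 1: ant0:(1,3)->N->(0,3) | ant1:(4,1)->E->(4,2) | ant2:(4,0)->N->(3,0)
  grid max=2 at (1,0)
Step 2: ant0:(0,3)->S->(1,3) | ant1:(4,2)->N->(3,2) | ant2:(3,0)->N->(2,0)
  grid max=2 at (3,2)
Step 3: ant0:(1,3)->N->(0,3) | ant1:(3,2)->S->(4,2) | ant2:(2,0)->N->(1,0)
  grid max=2 at (1,0)

(0,3) (4,2) (1,0)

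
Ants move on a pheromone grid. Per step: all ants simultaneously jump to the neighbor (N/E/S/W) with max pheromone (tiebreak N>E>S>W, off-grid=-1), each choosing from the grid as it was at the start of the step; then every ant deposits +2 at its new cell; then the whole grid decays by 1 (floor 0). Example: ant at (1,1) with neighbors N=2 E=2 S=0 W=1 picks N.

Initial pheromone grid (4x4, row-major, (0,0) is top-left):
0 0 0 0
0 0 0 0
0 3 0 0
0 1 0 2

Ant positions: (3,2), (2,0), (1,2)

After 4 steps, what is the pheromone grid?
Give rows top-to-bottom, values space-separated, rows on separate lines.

After step 1: ants at (3,3),(2,1),(0,2)
  0 0 1 0
  0 0 0 0
  0 4 0 0
  0 0 0 3
After step 2: ants at (2,3),(1,1),(0,3)
  0 0 0 1
  0 1 0 0
  0 3 0 1
  0 0 0 2
After step 3: ants at (3,3),(2,1),(1,3)
  0 0 0 0
  0 0 0 1
  0 4 0 0
  0 0 0 3
After step 4: ants at (2,3),(1,1),(0,3)
  0 0 0 1
  0 1 0 0
  0 3 0 1
  0 0 0 2

0 0 0 1
0 1 0 0
0 3 0 1
0 0 0 2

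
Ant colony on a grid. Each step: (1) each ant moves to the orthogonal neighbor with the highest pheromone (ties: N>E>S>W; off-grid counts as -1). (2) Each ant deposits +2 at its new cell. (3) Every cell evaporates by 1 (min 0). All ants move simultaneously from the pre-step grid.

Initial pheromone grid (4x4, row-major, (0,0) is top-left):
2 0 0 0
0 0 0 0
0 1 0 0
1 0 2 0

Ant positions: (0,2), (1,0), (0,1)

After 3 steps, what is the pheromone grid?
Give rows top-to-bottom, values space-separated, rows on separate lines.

After step 1: ants at (0,3),(0,0),(0,0)
  5 0 0 1
  0 0 0 0
  0 0 0 0
  0 0 1 0
After step 2: ants at (1,3),(0,1),(0,1)
  4 3 0 0
  0 0 0 1
  0 0 0 0
  0 0 0 0
After step 3: ants at (0,3),(0,0),(0,0)
  7 2 0 1
  0 0 0 0
  0 0 0 0
  0 0 0 0

7 2 0 1
0 0 0 0
0 0 0 0
0 0 0 0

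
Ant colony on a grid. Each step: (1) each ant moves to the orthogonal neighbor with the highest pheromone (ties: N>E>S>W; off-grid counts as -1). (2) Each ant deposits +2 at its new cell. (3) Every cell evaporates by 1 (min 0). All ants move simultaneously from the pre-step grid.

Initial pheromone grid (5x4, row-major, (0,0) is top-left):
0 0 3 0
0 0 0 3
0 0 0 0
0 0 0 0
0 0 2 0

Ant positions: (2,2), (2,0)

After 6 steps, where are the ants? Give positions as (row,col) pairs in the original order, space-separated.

Step 1: ant0:(2,2)->N->(1,2) | ant1:(2,0)->N->(1,0)
  grid max=2 at (0,2)
Step 2: ant0:(1,2)->N->(0,2) | ant1:(1,0)->N->(0,0)
  grid max=3 at (0,2)
Step 3: ant0:(0,2)->E->(0,3) | ant1:(0,0)->E->(0,1)
  grid max=2 at (0,2)
Step 4: ant0:(0,3)->W->(0,2) | ant1:(0,1)->E->(0,2)
  grid max=5 at (0,2)
Step 5: ant0:(0,2)->E->(0,3) | ant1:(0,2)->E->(0,3)
  grid max=4 at (0,2)
Step 6: ant0:(0,3)->W->(0,2) | ant1:(0,3)->W->(0,2)
  grid max=7 at (0,2)

(0,2) (0,2)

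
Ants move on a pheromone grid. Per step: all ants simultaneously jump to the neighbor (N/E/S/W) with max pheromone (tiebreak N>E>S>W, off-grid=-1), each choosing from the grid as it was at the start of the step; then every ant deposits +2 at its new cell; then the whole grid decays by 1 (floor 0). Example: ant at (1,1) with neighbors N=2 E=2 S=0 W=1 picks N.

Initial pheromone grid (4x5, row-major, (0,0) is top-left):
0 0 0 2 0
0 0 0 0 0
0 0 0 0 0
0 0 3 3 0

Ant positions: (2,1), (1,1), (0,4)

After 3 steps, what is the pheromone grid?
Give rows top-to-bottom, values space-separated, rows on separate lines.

After step 1: ants at (1,1),(0,1),(0,3)
  0 1 0 3 0
  0 1 0 0 0
  0 0 0 0 0
  0 0 2 2 0
After step 2: ants at (0,1),(1,1),(0,4)
  0 2 0 2 1
  0 2 0 0 0
  0 0 0 0 0
  0 0 1 1 0
After step 3: ants at (1,1),(0,1),(0,3)
  0 3 0 3 0
  0 3 0 0 0
  0 0 0 0 0
  0 0 0 0 0

0 3 0 3 0
0 3 0 0 0
0 0 0 0 0
0 0 0 0 0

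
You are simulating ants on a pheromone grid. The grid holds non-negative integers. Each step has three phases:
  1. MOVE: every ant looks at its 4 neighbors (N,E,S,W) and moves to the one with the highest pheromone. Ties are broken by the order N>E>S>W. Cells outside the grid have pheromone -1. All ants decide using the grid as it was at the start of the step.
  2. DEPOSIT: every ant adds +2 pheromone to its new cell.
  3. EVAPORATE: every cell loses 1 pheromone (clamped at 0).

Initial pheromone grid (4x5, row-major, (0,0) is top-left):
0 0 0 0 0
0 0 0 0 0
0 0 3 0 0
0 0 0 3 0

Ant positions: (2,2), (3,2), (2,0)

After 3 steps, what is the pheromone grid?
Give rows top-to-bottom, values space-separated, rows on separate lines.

After step 1: ants at (1,2),(2,2),(1,0)
  0 0 0 0 0
  1 0 1 0 0
  0 0 4 0 0
  0 0 0 2 0
After step 2: ants at (2,2),(1,2),(0,0)
  1 0 0 0 0
  0 0 2 0 0
  0 0 5 0 0
  0 0 0 1 0
After step 3: ants at (1,2),(2,2),(0,1)
  0 1 0 0 0
  0 0 3 0 0
  0 0 6 0 0
  0 0 0 0 0

0 1 0 0 0
0 0 3 0 0
0 0 6 0 0
0 0 0 0 0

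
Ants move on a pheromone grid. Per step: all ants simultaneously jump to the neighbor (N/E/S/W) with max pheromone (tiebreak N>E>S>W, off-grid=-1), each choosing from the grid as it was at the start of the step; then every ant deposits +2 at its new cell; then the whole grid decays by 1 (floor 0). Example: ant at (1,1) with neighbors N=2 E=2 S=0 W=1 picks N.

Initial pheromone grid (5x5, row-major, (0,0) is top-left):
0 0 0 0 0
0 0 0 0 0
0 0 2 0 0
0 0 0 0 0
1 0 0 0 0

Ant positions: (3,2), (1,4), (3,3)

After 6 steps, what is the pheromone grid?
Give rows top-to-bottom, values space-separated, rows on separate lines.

After step 1: ants at (2,2),(0,4),(2,3)
  0 0 0 0 1
  0 0 0 0 0
  0 0 3 1 0
  0 0 0 0 0
  0 0 0 0 0
After step 2: ants at (2,3),(1,4),(2,2)
  0 0 0 0 0
  0 0 0 0 1
  0 0 4 2 0
  0 0 0 0 0
  0 0 0 0 0
After step 3: ants at (2,2),(0,4),(2,3)
  0 0 0 0 1
  0 0 0 0 0
  0 0 5 3 0
  0 0 0 0 0
  0 0 0 0 0
After step 4: ants at (2,3),(1,4),(2,2)
  0 0 0 0 0
  0 0 0 0 1
  0 0 6 4 0
  0 0 0 0 0
  0 0 0 0 0
After step 5: ants at (2,2),(0,4),(2,3)
  0 0 0 0 1
  0 0 0 0 0
  0 0 7 5 0
  0 0 0 0 0
  0 0 0 0 0
After step 6: ants at (2,3),(1,4),(2,2)
  0 0 0 0 0
  0 0 0 0 1
  0 0 8 6 0
  0 0 0 0 0
  0 0 0 0 0

0 0 0 0 0
0 0 0 0 1
0 0 8 6 0
0 0 0 0 0
0 0 0 0 0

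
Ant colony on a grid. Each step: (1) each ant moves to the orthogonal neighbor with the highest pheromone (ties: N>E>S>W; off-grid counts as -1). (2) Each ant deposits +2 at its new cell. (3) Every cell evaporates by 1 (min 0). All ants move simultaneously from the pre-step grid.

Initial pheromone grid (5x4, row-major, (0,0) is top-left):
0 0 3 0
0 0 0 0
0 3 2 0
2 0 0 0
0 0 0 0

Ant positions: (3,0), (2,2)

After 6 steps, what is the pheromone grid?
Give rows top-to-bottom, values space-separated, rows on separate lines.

After step 1: ants at (2,0),(2,1)
  0 0 2 0
  0 0 0 0
  1 4 1 0
  1 0 0 0
  0 0 0 0
After step 2: ants at (2,1),(2,2)
  0 0 1 0
  0 0 0 0
  0 5 2 0
  0 0 0 0
  0 0 0 0
After step 3: ants at (2,2),(2,1)
  0 0 0 0
  0 0 0 0
  0 6 3 0
  0 0 0 0
  0 0 0 0
After step 4: ants at (2,1),(2,2)
  0 0 0 0
  0 0 0 0
  0 7 4 0
  0 0 0 0
  0 0 0 0
After step 5: ants at (2,2),(2,1)
  0 0 0 0
  0 0 0 0
  0 8 5 0
  0 0 0 0
  0 0 0 0
After step 6: ants at (2,1),(2,2)
  0 0 0 0
  0 0 0 0
  0 9 6 0
  0 0 0 0
  0 0 0 0

0 0 0 0
0 0 0 0
0 9 6 0
0 0 0 0
0 0 0 0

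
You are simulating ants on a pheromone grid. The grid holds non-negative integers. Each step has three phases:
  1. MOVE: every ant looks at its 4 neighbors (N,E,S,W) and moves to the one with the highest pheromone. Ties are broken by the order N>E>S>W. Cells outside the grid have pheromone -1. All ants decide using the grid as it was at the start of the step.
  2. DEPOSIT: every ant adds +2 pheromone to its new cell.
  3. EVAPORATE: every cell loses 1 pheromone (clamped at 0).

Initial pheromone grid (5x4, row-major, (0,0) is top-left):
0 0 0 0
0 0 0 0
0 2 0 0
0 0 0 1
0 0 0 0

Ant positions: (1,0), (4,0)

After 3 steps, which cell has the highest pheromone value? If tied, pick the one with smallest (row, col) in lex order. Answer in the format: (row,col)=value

Answer: (0,2)=1

Derivation:
Step 1: ant0:(1,0)->N->(0,0) | ant1:(4,0)->N->(3,0)
  grid max=1 at (0,0)
Step 2: ant0:(0,0)->E->(0,1) | ant1:(3,0)->N->(2,0)
  grid max=1 at (0,1)
Step 3: ant0:(0,1)->E->(0,2) | ant1:(2,0)->N->(1,0)
  grid max=1 at (0,2)
Final grid:
  0 0 1 0
  1 0 0 0
  0 0 0 0
  0 0 0 0
  0 0 0 0
Max pheromone 1 at (0,2)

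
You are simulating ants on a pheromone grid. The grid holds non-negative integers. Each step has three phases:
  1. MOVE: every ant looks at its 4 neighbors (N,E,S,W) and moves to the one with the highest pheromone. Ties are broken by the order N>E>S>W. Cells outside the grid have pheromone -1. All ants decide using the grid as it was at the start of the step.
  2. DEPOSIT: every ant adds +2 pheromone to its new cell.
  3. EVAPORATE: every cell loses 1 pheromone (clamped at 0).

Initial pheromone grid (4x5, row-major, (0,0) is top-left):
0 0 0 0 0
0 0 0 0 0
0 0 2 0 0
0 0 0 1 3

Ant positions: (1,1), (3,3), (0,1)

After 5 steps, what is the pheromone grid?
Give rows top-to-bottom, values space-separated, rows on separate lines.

After step 1: ants at (0,1),(3,4),(0,2)
  0 1 1 0 0
  0 0 0 0 0
  0 0 1 0 0
  0 0 0 0 4
After step 2: ants at (0,2),(2,4),(0,1)
  0 2 2 0 0
  0 0 0 0 0
  0 0 0 0 1
  0 0 0 0 3
After step 3: ants at (0,1),(3,4),(0,2)
  0 3 3 0 0
  0 0 0 0 0
  0 0 0 0 0
  0 0 0 0 4
After step 4: ants at (0,2),(2,4),(0,1)
  0 4 4 0 0
  0 0 0 0 0
  0 0 0 0 1
  0 0 0 0 3
After step 5: ants at (0,1),(3,4),(0,2)
  0 5 5 0 0
  0 0 0 0 0
  0 0 0 0 0
  0 0 0 0 4

0 5 5 0 0
0 0 0 0 0
0 0 0 0 0
0 0 0 0 4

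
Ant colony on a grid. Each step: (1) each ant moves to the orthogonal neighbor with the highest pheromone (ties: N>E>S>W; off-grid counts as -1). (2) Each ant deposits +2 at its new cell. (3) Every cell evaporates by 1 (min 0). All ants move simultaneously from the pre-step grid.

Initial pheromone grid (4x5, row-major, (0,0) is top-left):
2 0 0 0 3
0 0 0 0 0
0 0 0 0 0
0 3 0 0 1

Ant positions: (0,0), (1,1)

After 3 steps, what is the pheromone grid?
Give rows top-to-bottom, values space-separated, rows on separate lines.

After step 1: ants at (0,1),(0,1)
  1 3 0 0 2
  0 0 0 0 0
  0 0 0 0 0
  0 2 0 0 0
After step 2: ants at (0,0),(0,0)
  4 2 0 0 1
  0 0 0 0 0
  0 0 0 0 0
  0 1 0 0 0
After step 3: ants at (0,1),(0,1)
  3 5 0 0 0
  0 0 0 0 0
  0 0 0 0 0
  0 0 0 0 0

3 5 0 0 0
0 0 0 0 0
0 0 0 0 0
0 0 0 0 0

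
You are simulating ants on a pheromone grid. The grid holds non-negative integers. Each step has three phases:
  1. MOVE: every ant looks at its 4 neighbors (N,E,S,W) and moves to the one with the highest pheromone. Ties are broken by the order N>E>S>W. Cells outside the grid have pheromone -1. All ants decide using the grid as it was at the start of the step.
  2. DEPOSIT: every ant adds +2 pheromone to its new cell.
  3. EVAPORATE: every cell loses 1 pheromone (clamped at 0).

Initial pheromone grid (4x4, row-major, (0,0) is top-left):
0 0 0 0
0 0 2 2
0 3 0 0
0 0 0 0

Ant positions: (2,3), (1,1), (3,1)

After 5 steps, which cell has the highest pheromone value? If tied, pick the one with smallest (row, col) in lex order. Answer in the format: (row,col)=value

Answer: (2,1)=12

Derivation:
Step 1: ant0:(2,3)->N->(1,3) | ant1:(1,1)->S->(2,1) | ant2:(3,1)->N->(2,1)
  grid max=6 at (2,1)
Step 2: ant0:(1,3)->W->(1,2) | ant1:(2,1)->N->(1,1) | ant2:(2,1)->N->(1,1)
  grid max=5 at (2,1)
Step 3: ant0:(1,2)->W->(1,1) | ant1:(1,1)->S->(2,1) | ant2:(1,1)->S->(2,1)
  grid max=8 at (2,1)
Step 4: ant0:(1,1)->S->(2,1) | ant1:(2,1)->N->(1,1) | ant2:(2,1)->N->(1,1)
  grid max=9 at (2,1)
Step 5: ant0:(2,1)->N->(1,1) | ant1:(1,1)->S->(2,1) | ant2:(1,1)->S->(2,1)
  grid max=12 at (2,1)
Final grid:
  0 0 0 0
  0 8 0 0
  0 12 0 0
  0 0 0 0
Max pheromone 12 at (2,1)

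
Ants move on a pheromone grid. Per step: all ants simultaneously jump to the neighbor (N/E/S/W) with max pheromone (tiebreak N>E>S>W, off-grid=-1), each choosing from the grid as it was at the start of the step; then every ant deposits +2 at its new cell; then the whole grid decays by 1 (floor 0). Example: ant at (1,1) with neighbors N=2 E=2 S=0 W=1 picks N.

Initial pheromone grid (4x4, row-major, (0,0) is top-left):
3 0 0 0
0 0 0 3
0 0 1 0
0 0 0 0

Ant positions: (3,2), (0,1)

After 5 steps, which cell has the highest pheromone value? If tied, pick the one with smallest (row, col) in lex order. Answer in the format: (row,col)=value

Answer: (0,0)=4

Derivation:
Step 1: ant0:(3,2)->N->(2,2) | ant1:(0,1)->W->(0,0)
  grid max=4 at (0,0)
Step 2: ant0:(2,2)->N->(1,2) | ant1:(0,0)->E->(0,1)
  grid max=3 at (0,0)
Step 3: ant0:(1,2)->E->(1,3) | ant1:(0,1)->W->(0,0)
  grid max=4 at (0,0)
Step 4: ant0:(1,3)->N->(0,3) | ant1:(0,0)->E->(0,1)
  grid max=3 at (0,0)
Step 5: ant0:(0,3)->S->(1,3) | ant1:(0,1)->W->(0,0)
  grid max=4 at (0,0)
Final grid:
  4 0 0 0
  0 0 0 2
  0 0 0 0
  0 0 0 0
Max pheromone 4 at (0,0)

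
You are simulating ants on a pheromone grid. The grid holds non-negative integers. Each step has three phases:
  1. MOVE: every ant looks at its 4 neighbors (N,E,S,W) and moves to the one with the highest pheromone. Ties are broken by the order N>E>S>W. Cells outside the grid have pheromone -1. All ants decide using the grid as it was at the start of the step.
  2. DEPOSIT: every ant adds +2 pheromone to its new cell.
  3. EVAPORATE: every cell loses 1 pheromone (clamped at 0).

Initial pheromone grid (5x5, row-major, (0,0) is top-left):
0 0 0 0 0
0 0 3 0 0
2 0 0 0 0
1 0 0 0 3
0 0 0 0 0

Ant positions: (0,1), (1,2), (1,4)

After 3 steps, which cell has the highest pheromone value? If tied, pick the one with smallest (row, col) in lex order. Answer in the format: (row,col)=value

Step 1: ant0:(0,1)->E->(0,2) | ant1:(1,2)->N->(0,2) | ant2:(1,4)->N->(0,4)
  grid max=3 at (0,2)
Step 2: ant0:(0,2)->S->(1,2) | ant1:(0,2)->S->(1,2) | ant2:(0,4)->S->(1,4)
  grid max=5 at (1,2)
Step 3: ant0:(1,2)->N->(0,2) | ant1:(1,2)->N->(0,2) | ant2:(1,4)->N->(0,4)
  grid max=5 at (0,2)
Final grid:
  0 0 5 0 1
  0 0 4 0 0
  0 0 0 0 0
  0 0 0 0 0
  0 0 0 0 0
Max pheromone 5 at (0,2)

Answer: (0,2)=5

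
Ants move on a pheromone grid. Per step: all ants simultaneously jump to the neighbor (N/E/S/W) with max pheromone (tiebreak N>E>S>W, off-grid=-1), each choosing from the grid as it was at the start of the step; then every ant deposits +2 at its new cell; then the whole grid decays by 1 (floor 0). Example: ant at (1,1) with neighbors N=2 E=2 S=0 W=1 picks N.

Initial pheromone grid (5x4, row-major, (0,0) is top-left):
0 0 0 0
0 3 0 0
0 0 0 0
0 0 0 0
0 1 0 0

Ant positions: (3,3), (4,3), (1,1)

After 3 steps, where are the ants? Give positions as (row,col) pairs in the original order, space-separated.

Step 1: ant0:(3,3)->N->(2,3) | ant1:(4,3)->N->(3,3) | ant2:(1,1)->N->(0,1)
  grid max=2 at (1,1)
Step 2: ant0:(2,3)->S->(3,3) | ant1:(3,3)->N->(2,3) | ant2:(0,1)->S->(1,1)
  grid max=3 at (1,1)
Step 3: ant0:(3,3)->N->(2,3) | ant1:(2,3)->S->(3,3) | ant2:(1,1)->N->(0,1)
  grid max=3 at (2,3)

(2,3) (3,3) (0,1)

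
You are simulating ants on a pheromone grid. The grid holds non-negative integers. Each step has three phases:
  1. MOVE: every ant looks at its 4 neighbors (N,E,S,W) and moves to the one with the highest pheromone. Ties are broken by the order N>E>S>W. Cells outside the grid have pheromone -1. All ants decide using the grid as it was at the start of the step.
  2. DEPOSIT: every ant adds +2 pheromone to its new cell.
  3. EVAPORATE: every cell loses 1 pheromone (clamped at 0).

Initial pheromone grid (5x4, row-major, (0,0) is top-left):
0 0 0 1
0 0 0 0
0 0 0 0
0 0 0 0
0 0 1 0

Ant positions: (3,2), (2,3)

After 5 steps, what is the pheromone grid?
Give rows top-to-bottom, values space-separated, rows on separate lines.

After step 1: ants at (4,2),(1,3)
  0 0 0 0
  0 0 0 1
  0 0 0 0
  0 0 0 0
  0 0 2 0
After step 2: ants at (3,2),(0,3)
  0 0 0 1
  0 0 0 0
  0 0 0 0
  0 0 1 0
  0 0 1 0
After step 3: ants at (4,2),(1,3)
  0 0 0 0
  0 0 0 1
  0 0 0 0
  0 0 0 0
  0 0 2 0
After step 4: ants at (3,2),(0,3)
  0 0 0 1
  0 0 0 0
  0 0 0 0
  0 0 1 0
  0 0 1 0
After step 5: ants at (4,2),(1,3)
  0 0 0 0
  0 0 0 1
  0 0 0 0
  0 0 0 0
  0 0 2 0

0 0 0 0
0 0 0 1
0 0 0 0
0 0 0 0
0 0 2 0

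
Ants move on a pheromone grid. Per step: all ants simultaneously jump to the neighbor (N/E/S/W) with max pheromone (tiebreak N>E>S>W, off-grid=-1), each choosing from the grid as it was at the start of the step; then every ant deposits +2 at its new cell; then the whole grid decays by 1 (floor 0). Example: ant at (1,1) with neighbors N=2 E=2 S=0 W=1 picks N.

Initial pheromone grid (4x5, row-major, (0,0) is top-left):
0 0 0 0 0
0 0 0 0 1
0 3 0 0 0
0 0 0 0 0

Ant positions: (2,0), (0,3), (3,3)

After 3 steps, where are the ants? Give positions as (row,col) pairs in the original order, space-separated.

Step 1: ant0:(2,0)->E->(2,1) | ant1:(0,3)->E->(0,4) | ant2:(3,3)->N->(2,3)
  grid max=4 at (2,1)
Step 2: ant0:(2,1)->N->(1,1) | ant1:(0,4)->S->(1,4) | ant2:(2,3)->N->(1,3)
  grid max=3 at (2,1)
Step 3: ant0:(1,1)->S->(2,1) | ant1:(1,4)->W->(1,3) | ant2:(1,3)->E->(1,4)
  grid max=4 at (2,1)

(2,1) (1,3) (1,4)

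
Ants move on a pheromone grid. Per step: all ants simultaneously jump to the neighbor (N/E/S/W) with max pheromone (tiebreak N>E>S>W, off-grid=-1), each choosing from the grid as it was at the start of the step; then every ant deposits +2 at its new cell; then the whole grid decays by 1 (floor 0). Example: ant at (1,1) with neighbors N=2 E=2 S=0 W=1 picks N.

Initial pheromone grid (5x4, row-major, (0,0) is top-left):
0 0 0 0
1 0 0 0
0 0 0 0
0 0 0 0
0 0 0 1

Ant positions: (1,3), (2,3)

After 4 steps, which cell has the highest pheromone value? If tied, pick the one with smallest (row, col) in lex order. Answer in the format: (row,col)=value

Step 1: ant0:(1,3)->N->(0,3) | ant1:(2,3)->N->(1,3)
  grid max=1 at (0,3)
Step 2: ant0:(0,3)->S->(1,3) | ant1:(1,3)->N->(0,3)
  grid max=2 at (0,3)
Step 3: ant0:(1,3)->N->(0,3) | ant1:(0,3)->S->(1,3)
  grid max=3 at (0,3)
Step 4: ant0:(0,3)->S->(1,3) | ant1:(1,3)->N->(0,3)
  grid max=4 at (0,3)
Final grid:
  0 0 0 4
  0 0 0 4
  0 0 0 0
  0 0 0 0
  0 0 0 0
Max pheromone 4 at (0,3)

Answer: (0,3)=4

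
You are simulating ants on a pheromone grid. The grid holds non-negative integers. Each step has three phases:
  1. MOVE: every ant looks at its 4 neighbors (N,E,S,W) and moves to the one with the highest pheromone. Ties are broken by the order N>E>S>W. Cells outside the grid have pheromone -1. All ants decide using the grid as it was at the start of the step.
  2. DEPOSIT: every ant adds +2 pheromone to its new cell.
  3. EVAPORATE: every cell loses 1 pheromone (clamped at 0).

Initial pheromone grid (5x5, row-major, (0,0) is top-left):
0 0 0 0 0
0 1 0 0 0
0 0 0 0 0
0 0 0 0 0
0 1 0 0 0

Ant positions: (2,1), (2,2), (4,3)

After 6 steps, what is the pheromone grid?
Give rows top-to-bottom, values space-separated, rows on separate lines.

After step 1: ants at (1,1),(1,2),(3,3)
  0 0 0 0 0
  0 2 1 0 0
  0 0 0 0 0
  0 0 0 1 0
  0 0 0 0 0
After step 2: ants at (1,2),(1,1),(2,3)
  0 0 0 0 0
  0 3 2 0 0
  0 0 0 1 0
  0 0 0 0 0
  0 0 0 0 0
After step 3: ants at (1,1),(1,2),(1,3)
  0 0 0 0 0
  0 4 3 1 0
  0 0 0 0 0
  0 0 0 0 0
  0 0 0 0 0
After step 4: ants at (1,2),(1,1),(1,2)
  0 0 0 0 0
  0 5 6 0 0
  0 0 0 0 0
  0 0 0 0 0
  0 0 0 0 0
After step 5: ants at (1,1),(1,2),(1,1)
  0 0 0 0 0
  0 8 7 0 0
  0 0 0 0 0
  0 0 0 0 0
  0 0 0 0 0
After step 6: ants at (1,2),(1,1),(1,2)
  0 0 0 0 0
  0 9 10 0 0
  0 0 0 0 0
  0 0 0 0 0
  0 0 0 0 0

0 0 0 0 0
0 9 10 0 0
0 0 0 0 0
0 0 0 0 0
0 0 0 0 0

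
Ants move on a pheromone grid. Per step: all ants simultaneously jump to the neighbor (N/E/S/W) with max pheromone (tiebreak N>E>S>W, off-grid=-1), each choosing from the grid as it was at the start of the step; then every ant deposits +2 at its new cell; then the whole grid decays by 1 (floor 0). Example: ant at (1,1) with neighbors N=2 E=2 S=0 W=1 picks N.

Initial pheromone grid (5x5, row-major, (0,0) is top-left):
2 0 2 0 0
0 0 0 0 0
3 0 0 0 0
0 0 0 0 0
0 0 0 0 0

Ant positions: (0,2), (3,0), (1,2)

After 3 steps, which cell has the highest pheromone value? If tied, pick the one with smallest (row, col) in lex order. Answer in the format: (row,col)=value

Answer: (0,2)=5

Derivation:
Step 1: ant0:(0,2)->E->(0,3) | ant1:(3,0)->N->(2,0) | ant2:(1,2)->N->(0,2)
  grid max=4 at (2,0)
Step 2: ant0:(0,3)->W->(0,2) | ant1:(2,0)->N->(1,0) | ant2:(0,2)->E->(0,3)
  grid max=4 at (0,2)
Step 3: ant0:(0,2)->E->(0,3) | ant1:(1,0)->S->(2,0) | ant2:(0,3)->W->(0,2)
  grid max=5 at (0,2)
Final grid:
  0 0 5 3 0
  0 0 0 0 0
  4 0 0 0 0
  0 0 0 0 0
  0 0 0 0 0
Max pheromone 5 at (0,2)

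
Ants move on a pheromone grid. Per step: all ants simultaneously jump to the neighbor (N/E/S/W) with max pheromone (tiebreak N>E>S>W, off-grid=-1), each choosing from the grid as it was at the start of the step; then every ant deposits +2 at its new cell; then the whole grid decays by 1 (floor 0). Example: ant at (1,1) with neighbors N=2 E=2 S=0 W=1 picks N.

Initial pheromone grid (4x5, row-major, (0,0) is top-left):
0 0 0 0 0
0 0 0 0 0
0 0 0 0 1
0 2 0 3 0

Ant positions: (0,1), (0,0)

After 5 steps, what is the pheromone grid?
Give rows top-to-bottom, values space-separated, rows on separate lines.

After step 1: ants at (0,2),(0,1)
  0 1 1 0 0
  0 0 0 0 0
  0 0 0 0 0
  0 1 0 2 0
After step 2: ants at (0,1),(0,2)
  0 2 2 0 0
  0 0 0 0 0
  0 0 0 0 0
  0 0 0 1 0
After step 3: ants at (0,2),(0,1)
  0 3 3 0 0
  0 0 0 0 0
  0 0 0 0 0
  0 0 0 0 0
After step 4: ants at (0,1),(0,2)
  0 4 4 0 0
  0 0 0 0 0
  0 0 0 0 0
  0 0 0 0 0
After step 5: ants at (0,2),(0,1)
  0 5 5 0 0
  0 0 0 0 0
  0 0 0 0 0
  0 0 0 0 0

0 5 5 0 0
0 0 0 0 0
0 0 0 0 0
0 0 0 0 0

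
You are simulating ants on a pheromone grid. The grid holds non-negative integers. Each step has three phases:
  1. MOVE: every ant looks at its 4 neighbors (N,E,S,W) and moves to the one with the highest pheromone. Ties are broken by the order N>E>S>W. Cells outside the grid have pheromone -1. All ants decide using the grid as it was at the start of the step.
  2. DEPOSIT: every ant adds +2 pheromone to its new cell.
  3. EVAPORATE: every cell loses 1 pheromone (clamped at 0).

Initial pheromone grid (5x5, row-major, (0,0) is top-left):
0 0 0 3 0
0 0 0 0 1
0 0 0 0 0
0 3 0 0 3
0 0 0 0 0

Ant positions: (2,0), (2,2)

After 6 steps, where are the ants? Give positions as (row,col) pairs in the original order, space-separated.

Step 1: ant0:(2,0)->N->(1,0) | ant1:(2,2)->N->(1,2)
  grid max=2 at (0,3)
Step 2: ant0:(1,0)->N->(0,0) | ant1:(1,2)->N->(0,2)
  grid max=1 at (0,0)
Step 3: ant0:(0,0)->E->(0,1) | ant1:(0,2)->E->(0,3)
  grid max=2 at (0,3)
Step 4: ant0:(0,1)->E->(0,2) | ant1:(0,3)->E->(0,4)
  grid max=1 at (0,2)
Step 5: ant0:(0,2)->E->(0,3) | ant1:(0,4)->W->(0,3)
  grid max=4 at (0,3)
Step 6: ant0:(0,3)->E->(0,4) | ant1:(0,3)->E->(0,4)
  grid max=3 at (0,3)

(0,4) (0,4)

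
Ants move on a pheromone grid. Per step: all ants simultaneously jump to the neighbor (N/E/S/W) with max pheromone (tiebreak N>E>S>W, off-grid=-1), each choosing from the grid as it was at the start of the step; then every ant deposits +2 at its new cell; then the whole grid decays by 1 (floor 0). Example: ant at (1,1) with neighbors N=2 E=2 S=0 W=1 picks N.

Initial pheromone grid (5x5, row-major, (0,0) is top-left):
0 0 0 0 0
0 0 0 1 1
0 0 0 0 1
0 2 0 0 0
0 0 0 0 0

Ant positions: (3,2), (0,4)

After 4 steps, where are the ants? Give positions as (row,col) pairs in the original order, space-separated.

Step 1: ant0:(3,2)->W->(3,1) | ant1:(0,4)->S->(1,4)
  grid max=3 at (3,1)
Step 2: ant0:(3,1)->N->(2,1) | ant1:(1,4)->N->(0,4)
  grid max=2 at (3,1)
Step 3: ant0:(2,1)->S->(3,1) | ant1:(0,4)->S->(1,4)
  grid max=3 at (3,1)
Step 4: ant0:(3,1)->N->(2,1) | ant1:(1,4)->N->(0,4)
  grid max=2 at (3,1)

(2,1) (0,4)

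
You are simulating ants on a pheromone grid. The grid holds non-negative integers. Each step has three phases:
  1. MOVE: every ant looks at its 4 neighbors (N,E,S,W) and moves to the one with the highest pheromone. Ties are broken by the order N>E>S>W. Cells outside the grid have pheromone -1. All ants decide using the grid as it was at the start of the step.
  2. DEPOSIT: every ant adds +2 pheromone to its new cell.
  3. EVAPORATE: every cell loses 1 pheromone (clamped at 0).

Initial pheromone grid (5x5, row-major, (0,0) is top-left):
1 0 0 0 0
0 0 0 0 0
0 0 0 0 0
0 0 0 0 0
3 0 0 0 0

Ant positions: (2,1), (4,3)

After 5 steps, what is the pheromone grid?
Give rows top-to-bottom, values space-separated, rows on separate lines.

After step 1: ants at (1,1),(3,3)
  0 0 0 0 0
  0 1 0 0 0
  0 0 0 0 0
  0 0 0 1 0
  2 0 0 0 0
After step 2: ants at (0,1),(2,3)
  0 1 0 0 0
  0 0 0 0 0
  0 0 0 1 0
  0 0 0 0 0
  1 0 0 0 0
After step 3: ants at (0,2),(1,3)
  0 0 1 0 0
  0 0 0 1 0
  0 0 0 0 0
  0 0 0 0 0
  0 0 0 0 0
After step 4: ants at (0,3),(0,3)
  0 0 0 3 0
  0 0 0 0 0
  0 0 0 0 0
  0 0 0 0 0
  0 0 0 0 0
After step 5: ants at (0,4),(0,4)
  0 0 0 2 3
  0 0 0 0 0
  0 0 0 0 0
  0 0 0 0 0
  0 0 0 0 0

0 0 0 2 3
0 0 0 0 0
0 0 0 0 0
0 0 0 0 0
0 0 0 0 0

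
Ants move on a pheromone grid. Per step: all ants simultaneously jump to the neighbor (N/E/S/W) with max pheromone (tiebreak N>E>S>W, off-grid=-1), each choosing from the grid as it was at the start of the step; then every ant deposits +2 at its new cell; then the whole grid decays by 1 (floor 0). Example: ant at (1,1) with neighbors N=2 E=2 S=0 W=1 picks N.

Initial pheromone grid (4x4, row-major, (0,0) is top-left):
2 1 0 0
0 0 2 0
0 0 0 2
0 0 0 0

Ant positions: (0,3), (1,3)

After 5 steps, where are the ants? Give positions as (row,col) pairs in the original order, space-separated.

Step 1: ant0:(0,3)->S->(1,3) | ant1:(1,3)->S->(2,3)
  grid max=3 at (2,3)
Step 2: ant0:(1,3)->S->(2,3) | ant1:(2,3)->N->(1,3)
  grid max=4 at (2,3)
Step 3: ant0:(2,3)->N->(1,3) | ant1:(1,3)->S->(2,3)
  grid max=5 at (2,3)
Step 4: ant0:(1,3)->S->(2,3) | ant1:(2,3)->N->(1,3)
  grid max=6 at (2,3)
Step 5: ant0:(2,3)->N->(1,3) | ant1:(1,3)->S->(2,3)
  grid max=7 at (2,3)

(1,3) (2,3)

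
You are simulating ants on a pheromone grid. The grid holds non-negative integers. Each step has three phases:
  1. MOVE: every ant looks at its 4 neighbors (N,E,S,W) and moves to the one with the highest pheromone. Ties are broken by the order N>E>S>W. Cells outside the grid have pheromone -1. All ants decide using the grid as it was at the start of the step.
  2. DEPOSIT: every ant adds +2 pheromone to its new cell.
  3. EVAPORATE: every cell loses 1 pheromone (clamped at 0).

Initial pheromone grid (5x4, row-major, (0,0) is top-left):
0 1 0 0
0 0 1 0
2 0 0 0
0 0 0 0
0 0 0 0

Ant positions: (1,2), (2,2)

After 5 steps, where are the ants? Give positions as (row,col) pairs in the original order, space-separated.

Step 1: ant0:(1,2)->N->(0,2) | ant1:(2,2)->N->(1,2)
  grid max=2 at (1,2)
Step 2: ant0:(0,2)->S->(1,2) | ant1:(1,2)->N->(0,2)
  grid max=3 at (1,2)
Step 3: ant0:(1,2)->N->(0,2) | ant1:(0,2)->S->(1,2)
  grid max=4 at (1,2)
Step 4: ant0:(0,2)->S->(1,2) | ant1:(1,2)->N->(0,2)
  grid max=5 at (1,2)
Step 5: ant0:(1,2)->N->(0,2) | ant1:(0,2)->S->(1,2)
  grid max=6 at (1,2)

(0,2) (1,2)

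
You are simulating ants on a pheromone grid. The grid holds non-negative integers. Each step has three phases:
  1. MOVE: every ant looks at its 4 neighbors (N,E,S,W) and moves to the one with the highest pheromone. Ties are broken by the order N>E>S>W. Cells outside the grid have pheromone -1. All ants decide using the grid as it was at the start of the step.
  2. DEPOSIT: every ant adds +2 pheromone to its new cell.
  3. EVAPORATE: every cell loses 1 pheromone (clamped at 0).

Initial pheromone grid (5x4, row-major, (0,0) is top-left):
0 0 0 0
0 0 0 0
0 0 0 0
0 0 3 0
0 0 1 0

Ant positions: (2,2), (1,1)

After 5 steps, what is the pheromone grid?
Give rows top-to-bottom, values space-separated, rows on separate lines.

After step 1: ants at (3,2),(0,1)
  0 1 0 0
  0 0 0 0
  0 0 0 0
  0 0 4 0
  0 0 0 0
After step 2: ants at (2,2),(0,2)
  0 0 1 0
  0 0 0 0
  0 0 1 0
  0 0 3 0
  0 0 0 0
After step 3: ants at (3,2),(0,3)
  0 0 0 1
  0 0 0 0
  0 0 0 0
  0 0 4 0
  0 0 0 0
After step 4: ants at (2,2),(1,3)
  0 0 0 0
  0 0 0 1
  0 0 1 0
  0 0 3 0
  0 0 0 0
After step 5: ants at (3,2),(0,3)
  0 0 0 1
  0 0 0 0
  0 0 0 0
  0 0 4 0
  0 0 0 0

0 0 0 1
0 0 0 0
0 0 0 0
0 0 4 0
0 0 0 0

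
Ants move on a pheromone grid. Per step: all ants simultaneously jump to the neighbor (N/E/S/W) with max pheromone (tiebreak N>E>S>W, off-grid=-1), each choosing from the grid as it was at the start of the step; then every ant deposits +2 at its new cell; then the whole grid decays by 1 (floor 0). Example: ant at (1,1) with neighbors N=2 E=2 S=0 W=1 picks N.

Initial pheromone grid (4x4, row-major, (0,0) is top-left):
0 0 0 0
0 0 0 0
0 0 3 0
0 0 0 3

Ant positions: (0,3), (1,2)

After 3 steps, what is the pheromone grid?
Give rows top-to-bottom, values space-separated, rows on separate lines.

After step 1: ants at (1,3),(2,2)
  0 0 0 0
  0 0 0 1
  0 0 4 0
  0 0 0 2
After step 2: ants at (0,3),(1,2)
  0 0 0 1
  0 0 1 0
  0 0 3 0
  0 0 0 1
After step 3: ants at (1,3),(2,2)
  0 0 0 0
  0 0 0 1
  0 0 4 0
  0 0 0 0

0 0 0 0
0 0 0 1
0 0 4 0
0 0 0 0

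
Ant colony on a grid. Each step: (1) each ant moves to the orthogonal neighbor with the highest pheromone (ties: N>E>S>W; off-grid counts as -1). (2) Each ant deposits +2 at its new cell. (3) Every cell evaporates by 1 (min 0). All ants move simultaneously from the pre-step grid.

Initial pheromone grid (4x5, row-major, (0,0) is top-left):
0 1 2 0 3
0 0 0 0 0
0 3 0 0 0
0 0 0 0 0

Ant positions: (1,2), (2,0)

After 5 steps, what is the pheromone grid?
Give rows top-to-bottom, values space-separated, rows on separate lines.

After step 1: ants at (0,2),(2,1)
  0 0 3 0 2
  0 0 0 0 0
  0 4 0 0 0
  0 0 0 0 0
After step 2: ants at (0,3),(1,1)
  0 0 2 1 1
  0 1 0 0 0
  0 3 0 0 0
  0 0 0 0 0
After step 3: ants at (0,2),(2,1)
  0 0 3 0 0
  0 0 0 0 0
  0 4 0 0 0
  0 0 0 0 0
After step 4: ants at (0,3),(1,1)
  0 0 2 1 0
  0 1 0 0 0
  0 3 0 0 0
  0 0 0 0 0
After step 5: ants at (0,2),(2,1)
  0 0 3 0 0
  0 0 0 0 0
  0 4 0 0 0
  0 0 0 0 0

0 0 3 0 0
0 0 0 0 0
0 4 0 0 0
0 0 0 0 0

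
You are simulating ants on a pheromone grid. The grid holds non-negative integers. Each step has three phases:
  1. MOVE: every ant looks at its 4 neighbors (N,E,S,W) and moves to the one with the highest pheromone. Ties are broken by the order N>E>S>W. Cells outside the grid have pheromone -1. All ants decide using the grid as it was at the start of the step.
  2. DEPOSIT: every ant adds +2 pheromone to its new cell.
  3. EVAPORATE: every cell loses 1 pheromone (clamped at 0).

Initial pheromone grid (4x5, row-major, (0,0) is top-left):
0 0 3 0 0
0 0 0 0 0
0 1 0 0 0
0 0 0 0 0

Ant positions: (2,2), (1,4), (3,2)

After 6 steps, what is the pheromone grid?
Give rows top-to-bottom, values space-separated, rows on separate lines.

After step 1: ants at (2,1),(0,4),(2,2)
  0 0 2 0 1
  0 0 0 0 0
  0 2 1 0 0
  0 0 0 0 0
After step 2: ants at (2,2),(1,4),(2,1)
  0 0 1 0 0
  0 0 0 0 1
  0 3 2 0 0
  0 0 0 0 0
After step 3: ants at (2,1),(0,4),(2,2)
  0 0 0 0 1
  0 0 0 0 0
  0 4 3 0 0
  0 0 0 0 0
After step 4: ants at (2,2),(1,4),(2,1)
  0 0 0 0 0
  0 0 0 0 1
  0 5 4 0 0
  0 0 0 0 0
After step 5: ants at (2,1),(0,4),(2,2)
  0 0 0 0 1
  0 0 0 0 0
  0 6 5 0 0
  0 0 0 0 0
After step 6: ants at (2,2),(1,4),(2,1)
  0 0 0 0 0
  0 0 0 0 1
  0 7 6 0 0
  0 0 0 0 0

0 0 0 0 0
0 0 0 0 1
0 7 6 0 0
0 0 0 0 0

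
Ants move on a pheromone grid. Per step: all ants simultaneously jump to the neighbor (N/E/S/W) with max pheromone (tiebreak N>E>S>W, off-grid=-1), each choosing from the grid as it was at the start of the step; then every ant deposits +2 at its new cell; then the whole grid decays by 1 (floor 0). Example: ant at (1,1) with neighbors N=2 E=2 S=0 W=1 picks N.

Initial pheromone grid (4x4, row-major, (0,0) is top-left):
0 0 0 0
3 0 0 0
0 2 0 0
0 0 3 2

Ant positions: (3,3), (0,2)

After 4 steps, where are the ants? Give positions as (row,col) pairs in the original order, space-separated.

Step 1: ant0:(3,3)->W->(3,2) | ant1:(0,2)->E->(0,3)
  grid max=4 at (3,2)
Step 2: ant0:(3,2)->E->(3,3) | ant1:(0,3)->S->(1,3)
  grid max=3 at (3,2)
Step 3: ant0:(3,3)->W->(3,2) | ant1:(1,3)->N->(0,3)
  grid max=4 at (3,2)
Step 4: ant0:(3,2)->E->(3,3) | ant1:(0,3)->S->(1,3)
  grid max=3 at (3,2)

(3,3) (1,3)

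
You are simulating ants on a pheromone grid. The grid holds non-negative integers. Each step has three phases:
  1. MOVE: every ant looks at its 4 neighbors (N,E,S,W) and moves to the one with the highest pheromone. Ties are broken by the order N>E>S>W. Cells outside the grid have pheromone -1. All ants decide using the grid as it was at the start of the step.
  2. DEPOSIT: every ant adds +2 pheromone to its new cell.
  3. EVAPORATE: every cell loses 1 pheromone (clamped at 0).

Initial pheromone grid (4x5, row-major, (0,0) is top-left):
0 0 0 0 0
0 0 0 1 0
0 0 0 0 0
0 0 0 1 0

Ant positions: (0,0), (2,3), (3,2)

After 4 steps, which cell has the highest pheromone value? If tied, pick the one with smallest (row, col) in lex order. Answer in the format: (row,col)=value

Step 1: ant0:(0,0)->E->(0,1) | ant1:(2,3)->N->(1,3) | ant2:(3,2)->E->(3,3)
  grid max=2 at (1,3)
Step 2: ant0:(0,1)->E->(0,2) | ant1:(1,3)->N->(0,3) | ant2:(3,3)->N->(2,3)
  grid max=1 at (0,2)
Step 3: ant0:(0,2)->E->(0,3) | ant1:(0,3)->S->(1,3) | ant2:(2,3)->N->(1,3)
  grid max=4 at (1,3)
Step 4: ant0:(0,3)->S->(1,3) | ant1:(1,3)->N->(0,3) | ant2:(1,3)->N->(0,3)
  grid max=5 at (0,3)
Final grid:
  0 0 0 5 0
  0 0 0 5 0
  0 0 0 0 0
  0 0 0 0 0
Max pheromone 5 at (0,3)

Answer: (0,3)=5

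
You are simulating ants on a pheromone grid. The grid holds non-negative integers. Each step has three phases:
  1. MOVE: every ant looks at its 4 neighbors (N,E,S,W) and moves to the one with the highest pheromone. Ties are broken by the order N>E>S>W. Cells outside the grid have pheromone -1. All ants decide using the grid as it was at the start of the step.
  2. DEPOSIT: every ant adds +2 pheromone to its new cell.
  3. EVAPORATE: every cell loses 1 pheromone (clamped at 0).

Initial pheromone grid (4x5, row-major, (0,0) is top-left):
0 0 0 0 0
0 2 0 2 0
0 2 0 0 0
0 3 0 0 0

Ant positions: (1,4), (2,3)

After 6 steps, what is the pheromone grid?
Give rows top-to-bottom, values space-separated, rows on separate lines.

After step 1: ants at (1,3),(1,3)
  0 0 0 0 0
  0 1 0 5 0
  0 1 0 0 0
  0 2 0 0 0
After step 2: ants at (0,3),(0,3)
  0 0 0 3 0
  0 0 0 4 0
  0 0 0 0 0
  0 1 0 0 0
After step 3: ants at (1,3),(1,3)
  0 0 0 2 0
  0 0 0 7 0
  0 0 0 0 0
  0 0 0 0 0
After step 4: ants at (0,3),(0,3)
  0 0 0 5 0
  0 0 0 6 0
  0 0 0 0 0
  0 0 0 0 0
After step 5: ants at (1,3),(1,3)
  0 0 0 4 0
  0 0 0 9 0
  0 0 0 0 0
  0 0 0 0 0
After step 6: ants at (0,3),(0,3)
  0 0 0 7 0
  0 0 0 8 0
  0 0 0 0 0
  0 0 0 0 0

0 0 0 7 0
0 0 0 8 0
0 0 0 0 0
0 0 0 0 0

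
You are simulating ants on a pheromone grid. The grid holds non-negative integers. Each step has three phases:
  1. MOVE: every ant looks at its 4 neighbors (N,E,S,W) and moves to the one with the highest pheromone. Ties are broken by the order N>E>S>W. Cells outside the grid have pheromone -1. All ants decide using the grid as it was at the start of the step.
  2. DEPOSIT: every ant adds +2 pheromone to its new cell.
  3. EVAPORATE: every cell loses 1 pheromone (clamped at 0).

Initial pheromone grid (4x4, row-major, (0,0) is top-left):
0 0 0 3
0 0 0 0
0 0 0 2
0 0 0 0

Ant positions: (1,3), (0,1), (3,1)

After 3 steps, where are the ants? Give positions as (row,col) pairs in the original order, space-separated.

Step 1: ant0:(1,3)->N->(0,3) | ant1:(0,1)->E->(0,2) | ant2:(3,1)->N->(2,1)
  grid max=4 at (0,3)
Step 2: ant0:(0,3)->W->(0,2) | ant1:(0,2)->E->(0,3) | ant2:(2,1)->N->(1,1)
  grid max=5 at (0,3)
Step 3: ant0:(0,2)->E->(0,3) | ant1:(0,3)->W->(0,2) | ant2:(1,1)->N->(0,1)
  grid max=6 at (0,3)

(0,3) (0,2) (0,1)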